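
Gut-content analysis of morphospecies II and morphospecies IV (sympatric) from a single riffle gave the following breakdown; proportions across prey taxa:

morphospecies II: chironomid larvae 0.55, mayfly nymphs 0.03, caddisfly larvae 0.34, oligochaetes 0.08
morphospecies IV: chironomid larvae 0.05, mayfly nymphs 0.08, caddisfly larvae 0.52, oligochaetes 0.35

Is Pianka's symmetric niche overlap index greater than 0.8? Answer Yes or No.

No

Σ p₁ᵢp₂ᵢ = 0.0275 + 0.0024 + 0.1768 + 0.0280 = 0.2347
Σp_1ᵢ² = 0.55² + 0.03² + 0.34² + 0.08² = 0.3025 + 0.0009 + 0.1156 + 0.0064 = 0.4254
Σp_2ᵢ² = 0.05² + 0.08² + 0.52² + 0.35² = 0.0025 + 0.0064 + 0.2704 + 0.1225 = 0.4018
O = 0.2347 / √(0.4254 × 0.4018) = 0.2347 / 0.41343 = 0.5677
O = 0.5677 < 0.8 → No.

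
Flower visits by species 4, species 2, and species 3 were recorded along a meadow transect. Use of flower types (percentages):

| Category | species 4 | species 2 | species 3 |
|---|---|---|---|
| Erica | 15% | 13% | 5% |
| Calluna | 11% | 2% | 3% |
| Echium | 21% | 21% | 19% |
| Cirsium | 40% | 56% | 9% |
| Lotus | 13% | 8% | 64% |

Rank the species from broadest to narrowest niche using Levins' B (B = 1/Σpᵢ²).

species 4 > species 2 > species 3

Convert percentages to proportions (divide by 100).
Σp_4ᵢ² = 0.15² + 0.11² + 0.21² + 0.40² + 0.13² = 0.0225 + 0.0121 + 0.0441 + 0.1600 + 0.0169 = 0.2556
B_4 = 1 / 0.2556 = 3.9124
Σp_2ᵢ² = 0.13² + 0.02² + 0.21² + 0.56² + 0.08² = 0.0169 + 0.0004 + 0.0441 + 0.3136 + 0.0064 = 0.3814
B_2 = 1 / 0.3814 = 2.6219
Σp_3ᵢ² = 0.05² + 0.03² + 0.19² + 0.09² + 0.64² = 0.0025 + 0.0009 + 0.0361 + 0.0081 + 0.4096 = 0.4572
B_3 = 1 / 0.4572 = 2.1872
Ranking by B (broadest → narrowest): species 4 (3.91) > species 2 (2.62) > species 3 (2.19)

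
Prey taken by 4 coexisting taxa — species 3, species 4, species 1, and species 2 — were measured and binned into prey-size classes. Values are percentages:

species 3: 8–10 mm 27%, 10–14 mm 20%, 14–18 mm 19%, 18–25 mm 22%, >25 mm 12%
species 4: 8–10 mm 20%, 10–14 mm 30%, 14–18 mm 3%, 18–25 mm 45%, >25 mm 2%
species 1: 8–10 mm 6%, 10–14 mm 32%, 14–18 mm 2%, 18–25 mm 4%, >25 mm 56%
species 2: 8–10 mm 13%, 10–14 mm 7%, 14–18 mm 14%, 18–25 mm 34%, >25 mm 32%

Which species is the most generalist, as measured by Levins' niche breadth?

species 3

Convert percentages to proportions (divide by 100).
Σp_3ᵢ² = 0.27² + 0.20² + 0.19² + 0.22² + 0.12² = 0.0729 + 0.0400 + 0.0361 + 0.0484 + 0.0144 = 0.2118
B_3 = 1 / 0.2118 = 4.7214
Σp_4ᵢ² = 0.20² + 0.30² + 0.03² + 0.45² + 0.02² = 0.0400 + 0.0900 + 0.0009 + 0.2025 + 0.0004 = 0.3338
B_4 = 1 / 0.3338 = 2.9958
Σp_1ᵢ² = 0.06² + 0.32² + 0.02² + 0.04² + 0.56² = 0.0036 + 0.1024 + 0.0004 + 0.0016 + 0.3136 = 0.4216
B_1 = 1 / 0.4216 = 2.3719
Σp_2ᵢ² = 0.13² + 0.07² + 0.14² + 0.34² + 0.32² = 0.0169 + 0.0049 + 0.0196 + 0.1156 + 0.1024 = 0.2594
B_2 = 1 / 0.2594 = 3.8551
Highest B → broadest niche (most generalist): species 3 (B = 4.72).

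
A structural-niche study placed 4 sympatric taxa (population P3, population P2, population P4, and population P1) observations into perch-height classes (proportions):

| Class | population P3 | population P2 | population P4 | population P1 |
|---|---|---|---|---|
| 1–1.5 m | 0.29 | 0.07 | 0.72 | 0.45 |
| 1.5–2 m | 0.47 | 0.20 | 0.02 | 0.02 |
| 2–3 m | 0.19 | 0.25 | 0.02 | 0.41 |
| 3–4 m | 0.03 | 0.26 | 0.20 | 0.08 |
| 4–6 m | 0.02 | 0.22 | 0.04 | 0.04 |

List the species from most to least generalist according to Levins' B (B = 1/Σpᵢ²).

Σp_P3ᵢ² = 0.29² + 0.47² + 0.19² + 0.03² + 0.02² = 0.0841 + 0.2209 + 0.0361 + 0.0009 + 0.0004 = 0.3424
B_P3 = 1 / 0.3424 = 2.9206
Σp_P2ᵢ² = 0.07² + 0.20² + 0.25² + 0.26² + 0.22² = 0.0049 + 0.0400 + 0.0625 + 0.0676 + 0.0484 = 0.2234
B_P2 = 1 / 0.2234 = 4.4763
Σp_P4ᵢ² = 0.72² + 0.02² + 0.02² + 0.20² + 0.04² = 0.5184 + 0.0004 + 0.0004 + 0.0400 + 0.0016 = 0.5608
B_P4 = 1 / 0.5608 = 1.7832
Σp_P1ᵢ² = 0.45² + 0.02² + 0.41² + 0.08² + 0.04² = 0.2025 + 0.0004 + 0.1681 + 0.0064 + 0.0016 = 0.3790
B_P1 = 1 / 0.3790 = 2.6385
Ranking by B (broadest → narrowest): population P2 (4.48) > population P3 (2.92) > population P1 (2.64) > population P4 (1.78)

population P2 > population P3 > population P1 > population P4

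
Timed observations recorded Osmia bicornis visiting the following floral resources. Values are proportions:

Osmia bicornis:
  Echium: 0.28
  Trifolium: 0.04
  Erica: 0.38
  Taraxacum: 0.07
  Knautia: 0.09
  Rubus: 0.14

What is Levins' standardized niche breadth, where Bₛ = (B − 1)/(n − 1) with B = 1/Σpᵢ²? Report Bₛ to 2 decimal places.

0.58

Σpᵢ² = 0.28² + 0.04² + 0.38² + 0.07² + 0.09² + 0.14² = 0.0784 + 0.0016 + 0.1444 + 0.0049 + 0.0081 + 0.0196 = 0.2570
B = 1 / 0.2570 = 3.8911
Bₛ = (B − 1)/(n − 1) = (3.8911 − 1)/(6 − 1) = 2.8911/5 = 0.5782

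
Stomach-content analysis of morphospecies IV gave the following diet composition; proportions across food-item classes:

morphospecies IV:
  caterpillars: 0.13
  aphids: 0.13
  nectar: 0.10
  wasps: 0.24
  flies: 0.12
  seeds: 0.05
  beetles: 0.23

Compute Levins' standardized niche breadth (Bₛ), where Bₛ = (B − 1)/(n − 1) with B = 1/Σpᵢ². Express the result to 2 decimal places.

Σpᵢ² = 0.13² + 0.13² + 0.10² + 0.24² + 0.12² + 0.05² + 0.23² = 0.0169 + 0.0169 + 0.0100 + 0.0576 + 0.0144 + 0.0025 + 0.0529 = 0.1712
B = 1 / 0.1712 = 5.8411
Bₛ = (B − 1)/(n − 1) = (5.8411 − 1)/(7 − 1) = 4.8411/6 = 0.8069

0.81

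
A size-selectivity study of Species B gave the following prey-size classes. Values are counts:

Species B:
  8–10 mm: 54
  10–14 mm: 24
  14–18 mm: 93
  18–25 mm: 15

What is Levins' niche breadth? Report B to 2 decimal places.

2.80

Proportions for Species B (n=186): 54/186=0.2903, 24/186=0.1290, 93/186=0.5000, 15/186=0.0806
Σpᵢ² = 0.2903² + 0.1290² + 0.5000² + 0.0806² = 0.084274 + 0.016641 + 0.250000 + 0.006496 = 0.357411
B = 1 / 0.357411 = 2.7979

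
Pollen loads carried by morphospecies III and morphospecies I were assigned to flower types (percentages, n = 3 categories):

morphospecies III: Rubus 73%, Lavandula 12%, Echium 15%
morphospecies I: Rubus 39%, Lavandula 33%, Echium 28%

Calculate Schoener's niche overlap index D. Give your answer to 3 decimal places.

Convert percentages to proportions (divide by 100).
Σ|p₁ᵢ − p₂ᵢ| = 0.34 + 0.21 + 0.13 = 0.68
D = 1 − ½ × 0.68 = 1 − 0.340 = 0.66000

0.660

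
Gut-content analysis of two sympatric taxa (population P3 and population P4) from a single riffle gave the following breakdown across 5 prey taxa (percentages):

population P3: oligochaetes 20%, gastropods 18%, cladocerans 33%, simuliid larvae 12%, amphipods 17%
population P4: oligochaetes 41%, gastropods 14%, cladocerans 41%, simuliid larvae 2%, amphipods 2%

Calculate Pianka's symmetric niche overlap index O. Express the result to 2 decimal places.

Convert percentages to proportions (divide by 100).
Σ p₁ᵢp₂ᵢ = 0.0820 + 0.0252 + 0.1353 + 0.0024 + 0.0034 = 0.2483
Σp_1ᵢ² = 0.20² + 0.18² + 0.33² + 0.12² + 0.17² = 0.0400 + 0.0324 + 0.1089 + 0.0144 + 0.0289 = 0.2246
Σp_2ᵢ² = 0.41² + 0.14² + 0.41² + 0.02² + 0.02² = 0.1681 + 0.0196 + 0.1681 + 0.0004 + 0.0004 = 0.3566
O = 0.2483 / √(0.2246 × 0.3566) = 0.2483 / 0.28301 = 0.8774

0.88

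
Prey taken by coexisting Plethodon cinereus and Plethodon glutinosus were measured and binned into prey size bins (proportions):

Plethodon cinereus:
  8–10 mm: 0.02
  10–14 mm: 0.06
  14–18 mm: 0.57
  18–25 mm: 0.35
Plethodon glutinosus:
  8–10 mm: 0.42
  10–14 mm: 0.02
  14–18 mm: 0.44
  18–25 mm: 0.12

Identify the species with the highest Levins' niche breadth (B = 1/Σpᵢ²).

Plethodon glutinosus

Σp_cineᵢ² = 0.02² + 0.06² + 0.57² + 0.35² = 0.0004 + 0.0036 + 0.3249 + 0.1225 = 0.4514
B_cine = 1 / 0.4514 = 2.2153
Σp_glutᵢ² = 0.42² + 0.02² + 0.44² + 0.12² = 0.1764 + 0.0004 + 0.1936 + 0.0144 = 0.3848
B_glut = 1 / 0.3848 = 2.5988
Highest B → broadest niche (most generalist): Plethodon glutinosus (B = 2.60).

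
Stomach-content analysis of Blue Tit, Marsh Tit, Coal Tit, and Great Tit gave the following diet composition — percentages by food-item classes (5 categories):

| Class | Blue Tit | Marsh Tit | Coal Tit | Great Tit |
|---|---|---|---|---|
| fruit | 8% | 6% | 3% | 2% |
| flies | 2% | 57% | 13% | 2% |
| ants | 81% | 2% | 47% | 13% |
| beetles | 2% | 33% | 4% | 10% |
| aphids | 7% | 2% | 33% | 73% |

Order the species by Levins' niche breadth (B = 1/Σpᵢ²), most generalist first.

Convert percentages to proportions (divide by 100).
Σp_Blueᵢ² = 0.08² + 0.02² + 0.81² + 0.02² + 0.07² = 0.0064 + 0.0004 + 0.6561 + 0.0004 + 0.0049 = 0.6682
B_Blue = 1 / 0.6682 = 1.4966
Σp_Marsᵢ² = 0.06² + 0.57² + 0.02² + 0.33² + 0.02² = 0.0036 + 0.3249 + 0.0004 + 0.1089 + 0.0004 = 0.4382
B_Mars = 1 / 0.4382 = 2.2821
Σp_Coalᵢ² = 0.03² + 0.13² + 0.47² + 0.04² + 0.33² = 0.0009 + 0.0169 + 0.2209 + 0.0016 + 0.1089 = 0.3492
B_Coal = 1 / 0.3492 = 2.8637
Σp_Greaᵢ² = 0.02² + 0.02² + 0.13² + 0.10² + 0.73² = 0.0004 + 0.0004 + 0.0169 + 0.0100 + 0.5329 = 0.5606
B_Grea = 1 / 0.5606 = 1.7838
Ranking by B (broadest → narrowest): Coal Tit (2.86) > Marsh Tit (2.28) > Great Tit (1.78) > Blue Tit (1.50)

Coal Tit > Marsh Tit > Great Tit > Blue Tit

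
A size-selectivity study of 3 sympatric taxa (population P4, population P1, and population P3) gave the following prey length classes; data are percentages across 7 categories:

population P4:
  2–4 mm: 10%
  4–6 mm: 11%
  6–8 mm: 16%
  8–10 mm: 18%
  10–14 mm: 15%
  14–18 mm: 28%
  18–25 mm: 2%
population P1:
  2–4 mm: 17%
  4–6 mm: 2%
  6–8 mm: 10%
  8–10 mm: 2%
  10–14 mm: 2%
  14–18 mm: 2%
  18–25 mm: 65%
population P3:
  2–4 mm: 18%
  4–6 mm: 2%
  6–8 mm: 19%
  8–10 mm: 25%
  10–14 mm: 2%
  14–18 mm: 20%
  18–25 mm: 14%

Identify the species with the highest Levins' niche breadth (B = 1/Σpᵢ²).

Convert percentages to proportions (divide by 100).
Σp_P4ᵢ² = 0.10² + 0.11² + 0.16² + 0.18² + 0.15² + 0.28² + 0.02² = 0.0100 + 0.0121 + 0.0256 + 0.0324 + 0.0225 + 0.0784 + 0.0004 = 0.1814
B_P4 = 1 / 0.1814 = 5.5127
Σp_P1ᵢ² = 0.17² + 0.02² + 0.10² + 0.02² + 0.02² + 0.02² + 0.65² = 0.0289 + 0.0004 + 0.0100 + 0.0004 + 0.0004 + 0.0004 + 0.4225 = 0.4630
B_P1 = 1 / 0.4630 = 2.1598
Σp_P3ᵢ² = 0.18² + 0.02² + 0.19² + 0.25² + 0.02² + 0.20² + 0.14² = 0.0324 + 0.0004 + 0.0361 + 0.0625 + 0.0004 + 0.0400 + 0.0196 = 0.1914
B_P3 = 1 / 0.1914 = 5.2247
Highest B → broadest niche (most generalist): population P4 (B = 5.51).

population P4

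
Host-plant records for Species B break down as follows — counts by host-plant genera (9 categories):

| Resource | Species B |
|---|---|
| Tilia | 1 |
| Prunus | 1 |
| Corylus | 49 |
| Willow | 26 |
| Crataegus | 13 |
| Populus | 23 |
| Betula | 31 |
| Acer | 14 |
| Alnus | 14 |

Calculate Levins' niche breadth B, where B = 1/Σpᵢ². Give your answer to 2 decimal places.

5.77

Proportions for Species B (n=172): 1/172=0.0058, 1/172=0.0058, 49/172=0.2849, 26/172=0.1512, 13/172=0.0756, 23/172=0.1337, 31/172=0.1802, 14/172=0.0814, 14/172=0.0814
Σpᵢ² = 0.0058² + 0.0058² + 0.2849² + 0.1512² + 0.0756² + 0.1337² + 0.1802² + 0.0814² + 0.0814² = 0.000034 + 0.000034 + 0.081168 + 0.022861 + 0.005715 + 0.017876 + 0.032472 + 0.006626 + 0.006626 = 0.173412
B = 1 / 0.173412 = 5.7666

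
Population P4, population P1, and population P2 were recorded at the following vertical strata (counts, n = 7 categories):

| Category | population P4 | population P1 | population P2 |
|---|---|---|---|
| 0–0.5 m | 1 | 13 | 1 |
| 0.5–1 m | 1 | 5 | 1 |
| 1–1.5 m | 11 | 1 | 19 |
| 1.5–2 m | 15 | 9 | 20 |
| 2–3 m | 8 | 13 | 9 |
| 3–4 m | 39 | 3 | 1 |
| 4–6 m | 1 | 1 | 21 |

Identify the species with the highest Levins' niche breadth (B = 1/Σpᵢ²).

Proportions for population P4 (n=76): 1/76=0.0132, 1/76=0.0132, 11/76=0.1447, 15/76=0.1974, 8/76=0.1053, 39/76=0.5132, 1/76=0.0132
Proportions for population P1 (n=45): 13/45=0.2889, 5/45=0.1111, 1/45=0.0222, 9/45=0.2000, 13/45=0.2889, 3/45=0.0667, 1/45=0.0222
Proportions for population P2 (n=72): 1/72=0.0139, 1/72=0.0139, 19/72=0.2639, 20/72=0.2778, 9/72=0.1250, 1/72=0.0139, 21/72=0.2917
Σp_P4ᵢ² = 0.0132² + 0.0132² + 0.1447² + 0.1974² + 0.1053² + 0.5132² + 0.0132² = 0.000174 + 0.000174 + 0.020938 + 0.038967 + 0.011088 + 0.263374 + 0.000174 = 0.334889
B_P4 = 1 / 0.334889 = 2.9861
Σp_P1ᵢ² = 0.2889² + 0.1111² + 0.0222² + 0.2000² + 0.2889² + 0.0667² + 0.0222² = 0.083463 + 0.012343 + 0.000493 + 0.040000 + 0.083463 + 0.004449 + 0.000493 = 0.224704
B_P1 = 1 / 0.224704 = 4.4503
Σp_P2ᵢ² = 0.0139² + 0.0139² + 0.2639² + 0.2778² + 0.1250² + 0.0139² + 0.2917² = 0.000193 + 0.000193 + 0.069643 + 0.077173 + 0.015625 + 0.000193 + 0.085089 = 0.248109
B_P2 = 1 / 0.248109 = 4.0305
Highest B → broadest niche (most generalist): population P1 (B = 4.45).

population P1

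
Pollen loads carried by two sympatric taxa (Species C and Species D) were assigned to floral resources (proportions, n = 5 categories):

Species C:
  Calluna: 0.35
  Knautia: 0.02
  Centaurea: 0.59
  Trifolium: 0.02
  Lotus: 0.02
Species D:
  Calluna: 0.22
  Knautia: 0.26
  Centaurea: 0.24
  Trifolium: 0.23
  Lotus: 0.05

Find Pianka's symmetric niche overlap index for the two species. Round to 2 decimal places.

Σ p₁ᵢp₂ᵢ = 0.0770 + 0.0052 + 0.1416 + 0.0046 + 0.0010 = 0.2294
Σp_1ᵢ² = 0.35² + 0.02² + 0.59² + 0.02² + 0.02² = 0.1225 + 0.0004 + 0.3481 + 0.0004 + 0.0004 = 0.4718
Σp_2ᵢ² = 0.22² + 0.26² + 0.24² + 0.23² + 0.05² = 0.0484 + 0.0676 + 0.0576 + 0.0529 + 0.0025 = 0.2290
O = 0.2294 / √(0.4718 × 0.2290) = 0.2294 / 0.32870 = 0.6979

0.70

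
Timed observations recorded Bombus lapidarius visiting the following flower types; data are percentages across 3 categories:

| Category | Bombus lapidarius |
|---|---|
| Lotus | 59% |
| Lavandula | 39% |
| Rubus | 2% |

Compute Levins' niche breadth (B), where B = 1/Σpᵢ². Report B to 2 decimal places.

2.00

Convert percentages to proportions (divide by 100).
Σpᵢ² = 0.59² + 0.39² + 0.02² = 0.3481 + 0.1521 + 0.0004 = 0.5006
B = 1 / 0.5006 = 1.9976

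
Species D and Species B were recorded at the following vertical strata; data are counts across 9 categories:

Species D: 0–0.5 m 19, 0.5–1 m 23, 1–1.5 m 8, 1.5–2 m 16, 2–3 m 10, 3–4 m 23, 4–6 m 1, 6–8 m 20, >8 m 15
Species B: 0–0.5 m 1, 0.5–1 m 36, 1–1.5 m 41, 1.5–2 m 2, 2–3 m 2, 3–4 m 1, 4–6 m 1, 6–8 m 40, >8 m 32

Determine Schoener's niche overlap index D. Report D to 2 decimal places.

0.53

Proportions for Species D (n=135): 19/135=0.1407, 23/135=0.1704, 8/135=0.0593, 16/135=0.1185, 10/135=0.0741, 23/135=0.1704, 1/135=0.0074, 20/135=0.1481, 15/135=0.1111
Proportions for Species B (n=156): 1/156=0.0064, 36/156=0.2308, 41/156=0.2628, 2/156=0.0128, 2/156=0.0128, 1/156=0.0064, 1/156=0.0064, 40/156=0.2564, 32/156=0.2051
Σ|p₁ᵢ − p₂ᵢ| = 0.1343 + 0.0604 + 0.2035 + 0.1057 + 0.0613 + 0.1640 + 0.0010 + 0.1083 + 0.0940 = 0.9325
D = 1 − ½ × 0.9325 = 1 − 0.46625 = 0.53375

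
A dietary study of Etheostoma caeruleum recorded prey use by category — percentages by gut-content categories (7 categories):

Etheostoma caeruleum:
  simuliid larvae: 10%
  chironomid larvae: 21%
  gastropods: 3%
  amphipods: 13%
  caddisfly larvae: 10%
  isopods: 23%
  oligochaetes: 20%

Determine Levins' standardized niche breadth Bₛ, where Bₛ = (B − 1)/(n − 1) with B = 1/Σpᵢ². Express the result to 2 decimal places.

0.79

Convert percentages to proportions (divide by 100).
Σpᵢ² = 0.10² + 0.21² + 0.03² + 0.13² + 0.10² + 0.23² + 0.20² = 0.0100 + 0.0441 + 0.0009 + 0.0169 + 0.0100 + 0.0529 + 0.0400 = 0.1748
B = 1 / 0.1748 = 5.7208
Bₛ = (B − 1)/(n − 1) = (5.7208 − 1)/(7 − 1) = 4.7208/6 = 0.7868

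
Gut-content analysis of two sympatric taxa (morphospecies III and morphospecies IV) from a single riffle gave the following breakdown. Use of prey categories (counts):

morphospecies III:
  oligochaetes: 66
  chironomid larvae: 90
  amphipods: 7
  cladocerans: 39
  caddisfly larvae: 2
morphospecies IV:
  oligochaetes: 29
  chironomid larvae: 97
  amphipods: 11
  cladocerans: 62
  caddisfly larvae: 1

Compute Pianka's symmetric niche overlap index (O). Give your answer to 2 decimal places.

0.93

Proportions for morphospecies III (n=204): 66/204=0.3235, 90/204=0.4412, 7/204=0.0343, 39/204=0.1912, 2/204=0.0098
Proportions for morphospecies IV (n=200): 29/200=0.1450, 97/200=0.4850, 11/200=0.0550, 62/200=0.3100, 1/200=0.0050
Σ p₁ᵢp₂ᵢ = 0.046908 + 0.213982 + 0.001887 + 0.059272 + 0.000049 = 0.322098
Σp_1ᵢ² = 0.3235² + 0.4412² + 0.0343² + 0.1912² + 0.0098² = 0.104652 + 0.194657 + 0.001176 + 0.036557 + 0.000096 = 0.337138
Σp_2ᵢ² = 0.1450² + 0.4850² + 0.0550² + 0.3100² + 0.0050² = 0.021025 + 0.235225 + 0.003025 + 0.096100 + 0.000025 = 0.355400
O = 0.322098 / √(0.337138 × 0.355400) = 0.322098 / 0.3461486 = 0.9305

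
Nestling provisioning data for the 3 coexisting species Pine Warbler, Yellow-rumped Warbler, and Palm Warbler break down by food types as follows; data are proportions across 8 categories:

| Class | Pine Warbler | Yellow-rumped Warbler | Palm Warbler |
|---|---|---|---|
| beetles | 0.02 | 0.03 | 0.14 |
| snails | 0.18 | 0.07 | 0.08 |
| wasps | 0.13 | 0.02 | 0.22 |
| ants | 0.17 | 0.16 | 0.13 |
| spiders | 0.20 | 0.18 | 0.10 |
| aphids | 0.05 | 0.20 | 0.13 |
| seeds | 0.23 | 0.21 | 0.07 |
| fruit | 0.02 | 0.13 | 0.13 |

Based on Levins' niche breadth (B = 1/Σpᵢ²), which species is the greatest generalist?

Σp_Pineᵢ² = 0.02² + 0.18² + 0.13² + 0.17² + 0.20² + 0.05² + 0.23² + 0.02² = 0.0004 + 0.0324 + 0.0169 + 0.0289 + 0.0400 + 0.0025 + 0.0529 + 0.0004 = 0.1744
B_Pine = 1 / 0.1744 = 5.7339
Σp_Yellᵢ² = 0.03² + 0.07² + 0.02² + 0.16² + 0.18² + 0.20² + 0.21² + 0.13² = 0.0009 + 0.0049 + 0.0004 + 0.0256 + 0.0324 + 0.0400 + 0.0441 + 0.0169 = 0.1652
B_Yell = 1 / 0.1652 = 6.0533
Σp_Palmᵢ² = 0.14² + 0.08² + 0.22² + 0.13² + 0.10² + 0.13² + 0.07² + 0.13² = 0.0196 + 0.0064 + 0.0484 + 0.0169 + 0.0100 + 0.0169 + 0.0049 + 0.0169 = 0.1400
B_Palm = 1 / 0.1400 = 7.1429
Highest B → broadest niche (most generalist): Palm Warbler (B = 7.14).

Palm Warbler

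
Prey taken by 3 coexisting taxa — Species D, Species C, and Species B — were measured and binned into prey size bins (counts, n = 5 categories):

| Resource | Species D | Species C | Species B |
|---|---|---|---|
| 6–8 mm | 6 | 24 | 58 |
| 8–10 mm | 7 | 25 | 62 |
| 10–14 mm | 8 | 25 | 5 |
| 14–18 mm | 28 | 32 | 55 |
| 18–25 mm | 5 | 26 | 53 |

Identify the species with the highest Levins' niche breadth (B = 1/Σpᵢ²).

Proportions for Species D (n=54): 6/54=0.1111, 7/54=0.1296, 8/54=0.1481, 28/54=0.5185, 5/54=0.0926
Proportions for Species C (n=132): 24/132=0.1818, 25/132=0.1894, 25/132=0.1894, 32/132=0.2424, 26/132=0.1970
Proportions for Species B (n=233): 58/233=0.2489, 62/233=0.2661, 5/233=0.0215, 55/233=0.2361, 53/233=0.2275
Σp_Dᵢ² = 0.1111² + 0.1296² + 0.1481² + 0.5185² + 0.0926² = 0.012343 + 0.016796 + 0.021934 + 0.268842 + 0.008575 = 0.328490
B_D = 1 / 0.328490 = 3.0442
Σp_Cᵢ² = 0.1818² + 0.1894² + 0.1894² + 0.2424² + 0.1970² = 0.033051 + 0.035872 + 0.035872 + 0.058758 + 0.038809 = 0.202362
B_C = 1 / 0.202362 = 4.9416
Σp_Bᵢ² = 0.2489² + 0.2661² + 0.0215² + 0.2361² + 0.2275² = 0.061951 + 0.070809 + 0.000462 + 0.055743 + 0.051756 = 0.240721
B_B = 1 / 0.240721 = 4.1542
Highest B → broadest niche (most generalist): Species C (B = 4.94).

Species C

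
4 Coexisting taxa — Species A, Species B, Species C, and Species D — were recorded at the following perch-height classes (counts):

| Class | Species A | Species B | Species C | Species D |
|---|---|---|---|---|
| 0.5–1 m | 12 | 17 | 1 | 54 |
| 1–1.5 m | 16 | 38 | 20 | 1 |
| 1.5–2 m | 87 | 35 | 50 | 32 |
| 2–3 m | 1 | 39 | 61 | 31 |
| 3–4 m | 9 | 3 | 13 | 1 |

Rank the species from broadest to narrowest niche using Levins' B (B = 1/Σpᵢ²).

Proportions for Species A (n=125): 12/125=0.0960, 16/125=0.1280, 87/125=0.6960, 1/125=0.0080, 9/125=0.0720
Proportions for Species B (n=132): 17/132=0.1288, 38/132=0.2879, 35/132=0.2652, 39/132=0.2955, 3/132=0.0227
Proportions for Species C (n=145): 1/145=0.0069, 20/145=0.1379, 50/145=0.3448, 61/145=0.4207, 13/145=0.0897
Proportions for Species D (n=119): 54/119=0.4538, 1/119=0.0084, 32/119=0.2689, 31/119=0.2605, 1/119=0.0084
Σp_Aᵢ² = 0.0960² + 0.1280² + 0.6960² + 0.0080² + 0.0720² = 0.009216 + 0.016384 + 0.484416 + 0.000064 + 0.005184 = 0.515264
B_A = 1 / 0.515264 = 1.9408
Σp_Bᵢ² = 0.1288² + 0.2879² + 0.2652² + 0.2955² + 0.0227² = 0.016589 + 0.082886 + 0.070331 + 0.087320 + 0.000515 = 0.257641
B_B = 1 / 0.257641 = 3.8814
Σp_Cᵢ² = 0.0069² + 0.1379² + 0.3448² + 0.4207² + 0.0897² = 0.000048 + 0.019016 + 0.118887 + 0.176988 + 0.008046 = 0.322985
B_C = 1 / 0.322985 = 3.0961
Σp_Dᵢ² = 0.4538² + 0.0084² + 0.2689² + 0.2605² + 0.0084² = 0.205934 + 0.000071 + 0.072307 + 0.067860 + 0.000071 = 0.346243
B_D = 1 / 0.346243 = 2.8881
Ranking by B (broadest → narrowest): Species B (3.88) > Species C (3.10) > Species D (2.89) > Species A (1.94)

Species B > Species C > Species D > Species A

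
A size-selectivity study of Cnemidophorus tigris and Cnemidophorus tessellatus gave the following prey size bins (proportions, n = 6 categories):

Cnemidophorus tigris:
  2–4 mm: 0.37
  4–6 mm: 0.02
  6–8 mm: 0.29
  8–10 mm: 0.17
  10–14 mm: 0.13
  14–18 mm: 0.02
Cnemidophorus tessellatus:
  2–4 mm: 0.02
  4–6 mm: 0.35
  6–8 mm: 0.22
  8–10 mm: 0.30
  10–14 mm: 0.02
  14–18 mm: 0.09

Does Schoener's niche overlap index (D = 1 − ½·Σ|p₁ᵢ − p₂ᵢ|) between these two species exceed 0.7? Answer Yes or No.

No

Σ|p₁ᵢ − p₂ᵢ| = 0.35 + 0.33 + 0.07 + 0.13 + 0.11 + 0.07 = 1.06
D = 1 − ½ × 1.06 = 1 − 0.530 = 0.4700
D = 0.4700 < 0.7 → No.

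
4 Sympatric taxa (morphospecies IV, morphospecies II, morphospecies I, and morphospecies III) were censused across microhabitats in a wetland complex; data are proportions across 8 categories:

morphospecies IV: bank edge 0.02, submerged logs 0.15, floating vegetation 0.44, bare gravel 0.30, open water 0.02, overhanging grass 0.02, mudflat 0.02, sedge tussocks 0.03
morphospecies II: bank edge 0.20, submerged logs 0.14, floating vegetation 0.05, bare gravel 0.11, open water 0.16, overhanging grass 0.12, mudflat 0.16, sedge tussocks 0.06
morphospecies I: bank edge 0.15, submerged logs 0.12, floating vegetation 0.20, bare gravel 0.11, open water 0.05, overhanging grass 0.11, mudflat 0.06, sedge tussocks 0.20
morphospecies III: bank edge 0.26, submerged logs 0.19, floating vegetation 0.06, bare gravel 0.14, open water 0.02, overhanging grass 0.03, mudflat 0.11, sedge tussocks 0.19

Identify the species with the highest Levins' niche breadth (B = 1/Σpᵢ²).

morphospecies II

Σp_IVᵢ² = 0.02² + 0.15² + 0.44² + 0.30² + 0.02² + 0.02² + 0.02² + 0.03² = 0.0004 + 0.0225 + 0.1936 + 0.0900 + 0.0004 + 0.0004 + 0.0004 + 0.0009 = 0.3086
B_IV = 1 / 0.3086 = 3.2404
Σp_IIᵢ² = 0.20² + 0.14² + 0.05² + 0.11² + 0.16² + 0.12² + 0.16² + 0.06² = 0.0400 + 0.0196 + 0.0025 + 0.0121 + 0.0256 + 0.0144 + 0.0256 + 0.0036 = 0.1434
B_II = 1 / 0.1434 = 6.9735
Σp_Iᵢ² = 0.15² + 0.12² + 0.20² + 0.11² + 0.05² + 0.11² + 0.06² + 0.20² = 0.0225 + 0.0144 + 0.0400 + 0.0121 + 0.0025 + 0.0121 + 0.0036 + 0.0400 = 0.1472
B_I = 1 / 0.1472 = 6.7935
Σp_IIIᵢ² = 0.26² + 0.19² + 0.06² + 0.14² + 0.02² + 0.03² + 0.11² + 0.19² = 0.0676 + 0.0361 + 0.0036 + 0.0196 + 0.0004 + 0.0009 + 0.0121 + 0.0361 = 0.1764
B_III = 1 / 0.1764 = 5.6689
Highest B → broadest niche (most generalist): morphospecies II (B = 6.97).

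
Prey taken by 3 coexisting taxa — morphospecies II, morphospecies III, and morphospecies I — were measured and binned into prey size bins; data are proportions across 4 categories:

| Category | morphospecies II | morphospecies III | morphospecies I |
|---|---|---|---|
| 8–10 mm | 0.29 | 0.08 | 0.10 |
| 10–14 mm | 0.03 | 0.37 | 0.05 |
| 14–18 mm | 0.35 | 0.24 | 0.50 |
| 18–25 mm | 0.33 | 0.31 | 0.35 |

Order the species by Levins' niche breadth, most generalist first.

Σp_IIᵢ² = 0.29² + 0.03² + 0.35² + 0.33² = 0.0841 + 0.0009 + 0.1225 + 0.1089 = 0.3164
B_II = 1 / 0.3164 = 3.1606
Σp_IIIᵢ² = 0.08² + 0.37² + 0.24² + 0.31² = 0.0064 + 0.1369 + 0.0576 + 0.0961 = 0.2970
B_III = 1 / 0.2970 = 3.3670
Σp_Iᵢ² = 0.10² + 0.05² + 0.50² + 0.35² = 0.0100 + 0.0025 + 0.2500 + 0.1225 = 0.3850
B_I = 1 / 0.3850 = 2.5974
Ranking by B (broadest → narrowest): morphospecies III (3.37) > morphospecies II (3.16) > morphospecies I (2.60)

morphospecies III > morphospecies II > morphospecies I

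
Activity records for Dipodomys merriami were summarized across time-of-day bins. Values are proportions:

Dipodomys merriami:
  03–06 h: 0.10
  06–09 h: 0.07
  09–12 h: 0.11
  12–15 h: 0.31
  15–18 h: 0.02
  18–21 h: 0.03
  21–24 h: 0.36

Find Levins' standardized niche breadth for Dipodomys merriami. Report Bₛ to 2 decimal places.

Σpᵢ² = 0.10² + 0.07² + 0.11² + 0.31² + 0.02² + 0.03² + 0.36² = 0.0100 + 0.0049 + 0.0121 + 0.0961 + 0.0004 + 0.0009 + 0.1296 = 0.2540
B = 1 / 0.2540 = 3.9370
Bₛ = (B − 1)/(n − 1) = (3.9370 − 1)/(7 − 1) = 2.9370/6 = 0.4895

0.49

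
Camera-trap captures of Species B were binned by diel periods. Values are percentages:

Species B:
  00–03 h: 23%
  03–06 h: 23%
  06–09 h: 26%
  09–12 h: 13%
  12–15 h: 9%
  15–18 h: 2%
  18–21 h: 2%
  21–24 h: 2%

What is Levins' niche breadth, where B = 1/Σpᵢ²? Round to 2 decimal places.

Convert percentages to proportions (divide by 100).
Σpᵢ² = 0.23² + 0.23² + 0.26² + 0.13² + 0.09² + 0.02² + 0.02² + 0.02² = 0.0529 + 0.0529 + 0.0676 + 0.0169 + 0.0081 + 0.0004 + 0.0004 + 0.0004 = 0.1996
B = 1 / 0.1996 = 5.0100

5.01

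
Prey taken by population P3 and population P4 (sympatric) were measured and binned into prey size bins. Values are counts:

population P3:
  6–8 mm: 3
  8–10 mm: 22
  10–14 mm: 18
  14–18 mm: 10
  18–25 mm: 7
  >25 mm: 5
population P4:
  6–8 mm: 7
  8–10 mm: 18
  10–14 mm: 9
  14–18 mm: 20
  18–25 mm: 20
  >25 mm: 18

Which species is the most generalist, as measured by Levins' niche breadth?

population P4

Proportions for population P3 (n=65): 3/65=0.0462, 22/65=0.3385, 18/65=0.2769, 10/65=0.1538, 7/65=0.1077, 5/65=0.0769
Proportions for population P4 (n=92): 7/92=0.0761, 18/92=0.1957, 9/92=0.0978, 20/92=0.2174, 20/92=0.2174, 18/92=0.1957
Σp_P3ᵢ² = 0.0462² + 0.3385² + 0.2769² + 0.1538² + 0.1077² + 0.0769² = 0.002134 + 0.114582 + 0.076674 + 0.023654 + 0.011599 + 0.005914 = 0.234557
B_P3 = 1 / 0.234557 = 4.2634
Σp_P4ᵢ² = 0.0761² + 0.1957² + 0.0978² + 0.2174² + 0.2174² + 0.1957² = 0.005791 + 0.038298 + 0.009565 + 0.047263 + 0.047263 + 0.038298 = 0.186478
B_P4 = 1 / 0.186478 = 5.3626
Highest B → broadest niche (most generalist): population P4 (B = 5.36).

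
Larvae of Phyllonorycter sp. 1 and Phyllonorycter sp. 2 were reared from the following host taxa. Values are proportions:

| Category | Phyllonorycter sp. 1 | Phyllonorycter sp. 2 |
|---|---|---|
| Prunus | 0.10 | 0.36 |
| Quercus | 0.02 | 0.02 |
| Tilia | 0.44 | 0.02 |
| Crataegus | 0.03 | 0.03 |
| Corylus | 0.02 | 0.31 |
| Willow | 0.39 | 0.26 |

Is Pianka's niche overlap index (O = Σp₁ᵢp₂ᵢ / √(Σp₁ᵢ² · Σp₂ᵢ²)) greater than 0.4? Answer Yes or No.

Σ p₁ᵢp₂ᵢ = 0.0360 + 0.0004 + 0.0088 + 0.0009 + 0.0062 + 0.1014 = 0.1537
Σp_1ᵢ² = 0.10² + 0.02² + 0.44² + 0.03² + 0.02² + 0.39² = 0.0100 + 0.0004 + 0.1936 + 0.0009 + 0.0004 + 0.1521 = 0.3574
Σp_2ᵢ² = 0.36² + 0.02² + 0.02² + 0.03² + 0.31² + 0.26² = 0.1296 + 0.0004 + 0.0004 + 0.0009 + 0.0961 + 0.0676 = 0.2950
O = 0.1537 / √(0.3574 × 0.2950) = 0.1537 / 0.32470 = 0.4734
O = 0.4734 > 0.4 → Yes.

Yes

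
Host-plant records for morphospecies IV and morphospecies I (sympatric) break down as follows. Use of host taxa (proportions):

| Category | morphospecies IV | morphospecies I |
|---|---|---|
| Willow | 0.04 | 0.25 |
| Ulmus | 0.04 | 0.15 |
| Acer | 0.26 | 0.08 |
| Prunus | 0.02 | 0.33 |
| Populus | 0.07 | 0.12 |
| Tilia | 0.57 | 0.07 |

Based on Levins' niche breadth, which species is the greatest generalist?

Σp_IVᵢ² = 0.04² + 0.04² + 0.26² + 0.02² + 0.07² + 0.57² = 0.0016 + 0.0016 + 0.0676 + 0.0004 + 0.0049 + 0.3249 = 0.4010
B_IV = 1 / 0.4010 = 2.4938
Σp_Iᵢ² = 0.25² + 0.15² + 0.08² + 0.33² + 0.12² + 0.07² = 0.0625 + 0.0225 + 0.0064 + 0.1089 + 0.0144 + 0.0049 = 0.2196
B_I = 1 / 0.2196 = 4.5537
Highest B → broadest niche (most generalist): morphospecies I (B = 4.55).

morphospecies I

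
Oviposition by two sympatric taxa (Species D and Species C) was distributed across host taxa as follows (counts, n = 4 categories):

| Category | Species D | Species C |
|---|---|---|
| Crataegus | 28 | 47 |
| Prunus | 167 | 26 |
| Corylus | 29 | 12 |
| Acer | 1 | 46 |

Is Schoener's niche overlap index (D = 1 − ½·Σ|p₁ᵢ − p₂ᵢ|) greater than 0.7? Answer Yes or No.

Proportions for Species D (n=225): 28/225=0.1244, 167/225=0.7422, 29/225=0.1289, 1/225=0.0044
Proportions for Species C (n=131): 47/131=0.3588, 26/131=0.1985, 12/131=0.0916, 46/131=0.3511
Σ|p₁ᵢ − p₂ᵢ| = 0.2344 + 0.5437 + 0.0373 + 0.3467 = 1.1621
D = 1 − ½ × 1.1621 = 1 − 0.58105 = 0.41895
D = 0.41895 < 0.7 → No.

No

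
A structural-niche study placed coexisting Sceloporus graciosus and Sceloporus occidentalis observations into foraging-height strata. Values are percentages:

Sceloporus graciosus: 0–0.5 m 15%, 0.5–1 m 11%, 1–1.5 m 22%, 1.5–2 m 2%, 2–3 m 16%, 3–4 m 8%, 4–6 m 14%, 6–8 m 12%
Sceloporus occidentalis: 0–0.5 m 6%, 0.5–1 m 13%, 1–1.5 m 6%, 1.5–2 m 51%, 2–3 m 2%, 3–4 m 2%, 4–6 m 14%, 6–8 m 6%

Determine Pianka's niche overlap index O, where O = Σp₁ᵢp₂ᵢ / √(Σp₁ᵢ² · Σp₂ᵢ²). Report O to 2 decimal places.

0.36

Convert percentages to proportions (divide by 100).
Σ p₁ᵢp₂ᵢ = 0.0090 + 0.0143 + 0.0132 + 0.0102 + 0.0032 + 0.0016 + 0.0196 + 0.0072 = 0.0783
Σp_1ᵢ² = 0.15² + 0.11² + 0.22² + 0.02² + 0.16² + 0.08² + 0.14² + 0.12² = 0.0225 + 0.0121 + 0.0484 + 0.0004 + 0.0256 + 0.0064 + 0.0196 + 0.0144 = 0.1494
Σp_2ᵢ² = 0.06² + 0.13² + 0.06² + 0.51² + 0.02² + 0.02² + 0.14² + 0.06² = 0.0036 + 0.0169 + 0.0036 + 0.2601 + 0.0004 + 0.0004 + 0.0196 + 0.0036 = 0.3082
O = 0.0783 / √(0.1494 × 0.3082) = 0.0783 / 0.21458 = 0.3649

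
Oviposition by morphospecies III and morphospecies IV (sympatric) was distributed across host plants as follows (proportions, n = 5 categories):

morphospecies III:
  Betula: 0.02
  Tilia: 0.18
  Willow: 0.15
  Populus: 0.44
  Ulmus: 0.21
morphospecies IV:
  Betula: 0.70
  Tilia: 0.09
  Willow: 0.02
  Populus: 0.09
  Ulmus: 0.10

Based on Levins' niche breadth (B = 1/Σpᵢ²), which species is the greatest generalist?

Σp_IIIᵢ² = 0.02² + 0.18² + 0.15² + 0.44² + 0.21² = 0.0004 + 0.0324 + 0.0225 + 0.1936 + 0.0441 = 0.2930
B_III = 1 / 0.2930 = 3.4130
Σp_IVᵢ² = 0.70² + 0.09² + 0.02² + 0.09² + 0.10² = 0.4900 + 0.0081 + 0.0004 + 0.0081 + 0.0100 = 0.5166
B_IV = 1 / 0.5166 = 1.9357
Highest B → broadest niche (most generalist): morphospecies III (B = 3.41).

morphospecies III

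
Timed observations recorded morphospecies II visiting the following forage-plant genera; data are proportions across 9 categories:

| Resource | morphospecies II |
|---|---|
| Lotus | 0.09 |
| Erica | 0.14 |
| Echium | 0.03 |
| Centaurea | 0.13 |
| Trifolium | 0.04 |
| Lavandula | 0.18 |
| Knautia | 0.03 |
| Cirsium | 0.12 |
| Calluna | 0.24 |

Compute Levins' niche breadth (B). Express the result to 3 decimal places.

6.562

Σpᵢ² = 0.09² + 0.14² + 0.03² + 0.13² + 0.04² + 0.18² + 0.03² + 0.12² + 0.24² = 0.0081 + 0.0196 + 0.0009 + 0.0169 + 0.0016 + 0.0324 + 0.0009 + 0.0144 + 0.0576 = 0.1524
B = 1 / 0.1524 = 6.56168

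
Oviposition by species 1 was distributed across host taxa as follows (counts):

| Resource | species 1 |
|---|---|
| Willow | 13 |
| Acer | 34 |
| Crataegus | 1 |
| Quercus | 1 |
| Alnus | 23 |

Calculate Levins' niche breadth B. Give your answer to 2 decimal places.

2.79

Proportions for species 1 (n=72): 13/72=0.1806, 34/72=0.4722, 1/72=0.0139, 1/72=0.0139, 23/72=0.3194
Σpᵢ² = 0.1806² + 0.4722² + 0.0139² + 0.0139² + 0.3194² = 0.032616 + 0.222973 + 0.000193 + 0.000193 + 0.102016 = 0.357991
B = 1 / 0.357991 = 2.7934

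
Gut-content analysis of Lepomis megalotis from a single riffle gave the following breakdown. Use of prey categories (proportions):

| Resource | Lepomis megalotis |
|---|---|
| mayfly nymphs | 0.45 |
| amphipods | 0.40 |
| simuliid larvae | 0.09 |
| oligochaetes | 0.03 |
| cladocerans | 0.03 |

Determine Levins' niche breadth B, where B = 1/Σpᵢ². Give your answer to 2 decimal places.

2.69

Σpᵢ² = 0.45² + 0.40² + 0.09² + 0.03² + 0.03² = 0.2025 + 0.1600 + 0.0081 + 0.0009 + 0.0009 = 0.3724
B = 1 / 0.3724 = 2.6853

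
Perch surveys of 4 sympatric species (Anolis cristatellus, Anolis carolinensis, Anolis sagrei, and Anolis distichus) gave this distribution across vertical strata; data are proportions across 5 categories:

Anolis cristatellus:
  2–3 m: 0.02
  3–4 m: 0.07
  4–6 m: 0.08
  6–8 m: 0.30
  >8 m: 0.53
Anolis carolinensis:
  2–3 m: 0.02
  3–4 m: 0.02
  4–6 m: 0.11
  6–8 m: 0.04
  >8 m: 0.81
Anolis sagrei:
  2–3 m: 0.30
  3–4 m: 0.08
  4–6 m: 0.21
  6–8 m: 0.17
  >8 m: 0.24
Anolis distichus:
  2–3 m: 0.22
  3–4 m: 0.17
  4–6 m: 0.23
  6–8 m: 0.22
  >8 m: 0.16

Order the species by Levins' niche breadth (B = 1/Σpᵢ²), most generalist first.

Σp_crisᵢ² = 0.02² + 0.07² + 0.08² + 0.30² + 0.53² = 0.0004 + 0.0049 + 0.0064 + 0.0900 + 0.2809 = 0.3826
B_cris = 1 / 0.3826 = 2.6137
Σp_caroᵢ² = 0.02² + 0.02² + 0.11² + 0.04² + 0.81² = 0.0004 + 0.0004 + 0.0121 + 0.0016 + 0.6561 = 0.6706
B_caro = 1 / 0.6706 = 1.4912
Σp_sagrᵢ² = 0.30² + 0.08² + 0.21² + 0.17² + 0.24² = 0.0900 + 0.0064 + 0.0441 + 0.0289 + 0.0576 = 0.2270
B_sagr = 1 / 0.2270 = 4.4053
Σp_distᵢ² = 0.22² + 0.17² + 0.23² + 0.22² + 0.16² = 0.0484 + 0.0289 + 0.0529 + 0.0484 + 0.0256 = 0.2042
B_dist = 1 / 0.2042 = 4.8972
Ranking by B (broadest → narrowest): Anolis distichus (4.90) > Anolis sagrei (4.41) > Anolis cristatellus (2.61) > Anolis carolinensis (1.49)

Anolis distichus > Anolis sagrei > Anolis cristatellus > Anolis carolinensis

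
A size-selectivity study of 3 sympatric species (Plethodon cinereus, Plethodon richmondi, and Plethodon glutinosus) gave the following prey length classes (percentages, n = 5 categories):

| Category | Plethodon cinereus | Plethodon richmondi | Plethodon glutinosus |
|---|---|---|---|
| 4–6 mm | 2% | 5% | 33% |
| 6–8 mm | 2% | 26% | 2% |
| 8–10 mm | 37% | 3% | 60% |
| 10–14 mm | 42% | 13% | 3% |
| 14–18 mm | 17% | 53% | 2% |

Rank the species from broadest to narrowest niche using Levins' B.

Convert percentages to proportions (divide by 100).
Σp_cineᵢ² = 0.02² + 0.02² + 0.37² + 0.42² + 0.17² = 0.0004 + 0.0004 + 0.1369 + 0.1764 + 0.0289 = 0.3430
B_cine = 1 / 0.3430 = 2.9155
Σp_richᵢ² = 0.05² + 0.26² + 0.03² + 0.13² + 0.53² = 0.0025 + 0.0676 + 0.0009 + 0.0169 + 0.2809 = 0.3688
B_rich = 1 / 0.3688 = 2.7115
Σp_glutᵢ² = 0.33² + 0.02² + 0.60² + 0.03² + 0.02² = 0.1089 + 0.0004 + 0.3600 + 0.0009 + 0.0004 = 0.4706
B_glut = 1 / 0.4706 = 2.1249
Ranking by B (broadest → narrowest): Plethodon cinereus (2.92) > Plethodon richmondi (2.71) > Plethodon glutinosus (2.12)

Plethodon cinereus > Plethodon richmondi > Plethodon glutinosus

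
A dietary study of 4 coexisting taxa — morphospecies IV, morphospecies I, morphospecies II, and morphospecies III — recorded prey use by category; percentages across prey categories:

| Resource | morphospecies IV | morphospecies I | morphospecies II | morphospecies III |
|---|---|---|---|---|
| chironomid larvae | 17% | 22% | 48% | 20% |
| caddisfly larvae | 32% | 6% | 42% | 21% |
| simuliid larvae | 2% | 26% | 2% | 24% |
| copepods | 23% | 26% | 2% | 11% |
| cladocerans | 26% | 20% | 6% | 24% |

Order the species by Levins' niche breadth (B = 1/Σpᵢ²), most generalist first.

morphospecies III > morphospecies I > morphospecies IV > morphospecies II

Convert percentages to proportions (divide by 100).
Σp_IVᵢ² = 0.17² + 0.32² + 0.02² + 0.23² + 0.26² = 0.0289 + 0.1024 + 0.0004 + 0.0529 + 0.0676 = 0.2522
B_IV = 1 / 0.2522 = 3.9651
Σp_Iᵢ² = 0.22² + 0.06² + 0.26² + 0.26² + 0.20² = 0.0484 + 0.0036 + 0.0676 + 0.0676 + 0.0400 = 0.2272
B_I = 1 / 0.2272 = 4.4014
Σp_IIᵢ² = 0.48² + 0.42² + 0.02² + 0.02² + 0.06² = 0.2304 + 0.1764 + 0.0004 + 0.0004 + 0.0036 = 0.4112
B_II = 1 / 0.4112 = 2.4319
Σp_IIIᵢ² = 0.20² + 0.21² + 0.24² + 0.11² + 0.24² = 0.0400 + 0.0441 + 0.0576 + 0.0121 + 0.0576 = 0.2114
B_III = 1 / 0.2114 = 4.7304
Ranking by B (broadest → narrowest): morphospecies III (4.73) > morphospecies I (4.40) > morphospecies IV (3.97) > morphospecies II (2.43)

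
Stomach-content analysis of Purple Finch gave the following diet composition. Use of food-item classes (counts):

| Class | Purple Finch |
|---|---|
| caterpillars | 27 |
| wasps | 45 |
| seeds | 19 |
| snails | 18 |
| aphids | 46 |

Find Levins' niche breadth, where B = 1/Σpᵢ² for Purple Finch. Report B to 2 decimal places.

4.32

Proportions for Purple Finch (n=155): 27/155=0.1742, 45/155=0.2903, 19/155=0.1226, 18/155=0.1161, 46/155=0.2968
Σpᵢ² = 0.1742² + 0.2903² + 0.1226² + 0.1161² + 0.2968² = 0.030346 + 0.084274 + 0.015031 + 0.013479 + 0.088090 = 0.231220
B = 1 / 0.231220 = 4.3249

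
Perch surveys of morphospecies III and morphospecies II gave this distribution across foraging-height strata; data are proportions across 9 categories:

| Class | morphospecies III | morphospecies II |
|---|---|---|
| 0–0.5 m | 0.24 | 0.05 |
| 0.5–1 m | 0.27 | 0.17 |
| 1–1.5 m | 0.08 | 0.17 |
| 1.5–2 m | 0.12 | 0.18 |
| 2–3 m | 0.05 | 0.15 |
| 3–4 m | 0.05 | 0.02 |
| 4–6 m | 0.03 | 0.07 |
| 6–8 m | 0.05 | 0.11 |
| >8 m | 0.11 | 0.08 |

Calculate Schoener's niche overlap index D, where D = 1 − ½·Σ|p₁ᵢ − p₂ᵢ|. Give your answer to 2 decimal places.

Σ|p₁ᵢ − p₂ᵢ| = 0.19 + 0.10 + 0.09 + 0.06 + 0.10 + 0.03 + 0.04 + 0.06 + 0.03 = 0.70
D = 1 − ½ × 0.70 = 1 − 0.350 = 0.6500

0.65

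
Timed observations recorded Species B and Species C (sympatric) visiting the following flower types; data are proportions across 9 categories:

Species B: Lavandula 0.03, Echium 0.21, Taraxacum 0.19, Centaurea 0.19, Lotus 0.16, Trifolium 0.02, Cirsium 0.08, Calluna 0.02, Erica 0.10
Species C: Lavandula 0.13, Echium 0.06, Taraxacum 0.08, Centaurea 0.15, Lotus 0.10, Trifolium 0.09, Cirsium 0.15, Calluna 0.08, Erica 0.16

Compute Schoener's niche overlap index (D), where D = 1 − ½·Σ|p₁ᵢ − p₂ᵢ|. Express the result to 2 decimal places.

Σ|p₁ᵢ − p₂ᵢ| = 0.10 + 0.15 + 0.11 + 0.04 + 0.06 + 0.07 + 0.07 + 0.06 + 0.06 = 0.72
D = 1 − ½ × 0.72 = 1 − 0.360 = 0.6400

0.64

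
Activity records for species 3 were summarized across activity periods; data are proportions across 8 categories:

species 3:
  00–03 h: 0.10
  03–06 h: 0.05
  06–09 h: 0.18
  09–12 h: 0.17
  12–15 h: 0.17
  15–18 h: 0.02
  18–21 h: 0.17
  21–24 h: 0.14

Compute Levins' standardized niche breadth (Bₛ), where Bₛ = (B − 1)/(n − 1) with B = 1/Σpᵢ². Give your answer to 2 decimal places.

Σpᵢ² = 0.10² + 0.05² + 0.18² + 0.17² + 0.17² + 0.02² + 0.17² + 0.14² = 0.0100 + 0.0025 + 0.0324 + 0.0289 + 0.0289 + 0.0004 + 0.0289 + 0.0196 = 0.1516
B = 1 / 0.1516 = 6.5963
Bₛ = (B − 1)/(n − 1) = (6.5963 − 1)/(8 − 1) = 5.5963/7 = 0.7995

0.80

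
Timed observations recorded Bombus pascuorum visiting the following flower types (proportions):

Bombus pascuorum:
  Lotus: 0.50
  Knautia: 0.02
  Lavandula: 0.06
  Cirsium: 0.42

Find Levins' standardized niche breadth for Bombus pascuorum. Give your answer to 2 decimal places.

0.44

Σpᵢ² = 0.50² + 0.02² + 0.06² + 0.42² = 0.2500 + 0.0004 + 0.0036 + 0.1764 = 0.4304
B = 1 / 0.4304 = 2.3234
Bₛ = (B − 1)/(n − 1) = (2.3234 − 1)/(4 − 1) = 1.3234/3 = 0.4411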